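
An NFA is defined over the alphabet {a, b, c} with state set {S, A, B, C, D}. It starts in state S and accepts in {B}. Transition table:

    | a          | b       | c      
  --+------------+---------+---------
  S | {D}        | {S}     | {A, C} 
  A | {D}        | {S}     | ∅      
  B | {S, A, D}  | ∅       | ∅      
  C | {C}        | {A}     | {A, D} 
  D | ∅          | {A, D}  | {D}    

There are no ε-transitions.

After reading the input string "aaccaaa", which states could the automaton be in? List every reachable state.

Start in {S}.
Read 'a': S→{D}; now {D}.
Read 'a': D→∅; now ∅.
The set is empty and remains empty for the remaining 5 symbols.

∅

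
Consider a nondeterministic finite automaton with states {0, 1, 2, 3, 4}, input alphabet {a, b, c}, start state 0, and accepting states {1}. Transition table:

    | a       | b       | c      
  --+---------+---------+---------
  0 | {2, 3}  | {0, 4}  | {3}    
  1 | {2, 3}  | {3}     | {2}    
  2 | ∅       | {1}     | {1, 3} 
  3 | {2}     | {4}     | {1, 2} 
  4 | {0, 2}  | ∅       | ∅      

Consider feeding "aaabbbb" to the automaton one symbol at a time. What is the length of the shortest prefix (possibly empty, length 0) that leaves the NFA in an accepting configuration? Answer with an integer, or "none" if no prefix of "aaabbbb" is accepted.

Start in {0}.
Read 'a': 0→{2, 3}; now {2, 3}.
Read 'a': 2→∅, 3→{2}; now {2}.
Read 'a': 2→∅; now ∅.
The set is empty and remains empty for the remaining 4 symbols.
No reachable set along the way intersects F.

none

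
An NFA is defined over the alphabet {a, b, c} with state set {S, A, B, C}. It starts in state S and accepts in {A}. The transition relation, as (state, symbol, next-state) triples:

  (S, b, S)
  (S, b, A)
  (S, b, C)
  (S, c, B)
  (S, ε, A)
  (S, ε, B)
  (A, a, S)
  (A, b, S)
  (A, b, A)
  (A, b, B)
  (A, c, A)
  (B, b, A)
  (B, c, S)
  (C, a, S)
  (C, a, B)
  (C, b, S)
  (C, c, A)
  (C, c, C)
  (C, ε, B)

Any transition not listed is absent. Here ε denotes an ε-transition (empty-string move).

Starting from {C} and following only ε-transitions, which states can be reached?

Begin with {C}.
ε-move C → B; add B.

{B, C}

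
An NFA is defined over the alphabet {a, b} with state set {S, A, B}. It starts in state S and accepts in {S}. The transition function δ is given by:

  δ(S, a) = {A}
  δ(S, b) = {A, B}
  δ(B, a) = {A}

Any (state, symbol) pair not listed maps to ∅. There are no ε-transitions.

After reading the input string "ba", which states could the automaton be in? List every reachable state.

Start in {S}.
Read 'b': S→{A, B}; now {A, B}.
Read 'a': A→∅, B→{A}; now {A}.

{A}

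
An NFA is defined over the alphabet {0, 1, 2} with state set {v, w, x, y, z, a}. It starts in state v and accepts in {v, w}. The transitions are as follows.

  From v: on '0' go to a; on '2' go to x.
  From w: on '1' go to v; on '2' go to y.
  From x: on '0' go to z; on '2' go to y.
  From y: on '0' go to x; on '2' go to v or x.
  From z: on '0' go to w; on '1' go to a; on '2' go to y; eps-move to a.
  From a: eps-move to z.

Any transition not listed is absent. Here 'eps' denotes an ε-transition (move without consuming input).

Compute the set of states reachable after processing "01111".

Start in {v}.
Read '0': {v} → {z, a}.
Read '1': {z, a} → {z, a}.
Read '1': {z, a} → {z, a}.
Read '1': {z, a} → {z, a}.
Read '1': {z, a} → {z, a}.

{z, a}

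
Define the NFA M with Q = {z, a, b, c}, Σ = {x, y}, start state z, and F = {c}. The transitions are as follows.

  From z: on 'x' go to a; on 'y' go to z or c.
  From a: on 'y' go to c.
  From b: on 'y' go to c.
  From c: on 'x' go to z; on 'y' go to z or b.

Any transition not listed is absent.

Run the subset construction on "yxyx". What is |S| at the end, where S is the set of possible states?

Start in {z}.
Read 'y': z→{z, c}; now {z, c}.
Read 'x': z→{a}, c→{z}; now {z, a}.
Read 'y': z→{z, c}, a→{c}; now {z, c}.
Read 'x': z→{a}, c→{z}; now {z, a}.
That set has 2 states.

2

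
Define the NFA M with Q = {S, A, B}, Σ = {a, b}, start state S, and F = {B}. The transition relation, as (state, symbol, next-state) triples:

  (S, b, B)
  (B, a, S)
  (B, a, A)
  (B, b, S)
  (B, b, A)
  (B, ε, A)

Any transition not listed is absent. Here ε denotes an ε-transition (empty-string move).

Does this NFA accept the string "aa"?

No

Start in {S}.
Read 'a': S→∅; now ∅.
The set is empty and remains empty for the remaining 1 symbol.
The final set ∅ contains no accepting state.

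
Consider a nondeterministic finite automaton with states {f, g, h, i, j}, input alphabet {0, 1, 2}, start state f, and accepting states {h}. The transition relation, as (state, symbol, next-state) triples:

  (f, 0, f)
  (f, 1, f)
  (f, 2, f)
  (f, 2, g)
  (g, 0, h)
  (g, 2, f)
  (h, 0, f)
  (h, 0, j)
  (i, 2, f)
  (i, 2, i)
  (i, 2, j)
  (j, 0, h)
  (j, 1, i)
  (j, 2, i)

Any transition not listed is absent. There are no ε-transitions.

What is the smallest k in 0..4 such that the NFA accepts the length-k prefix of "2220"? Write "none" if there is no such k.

4

Start in {f}.
Read '2': {f} → {f, g}.
Read '2': {f, g} → {f, g}.
Read '2': {f, g} → {f, g}.
Read '0': {f, g} → {f, h}.
None of the earlier sets intersect F, but {f, h} does.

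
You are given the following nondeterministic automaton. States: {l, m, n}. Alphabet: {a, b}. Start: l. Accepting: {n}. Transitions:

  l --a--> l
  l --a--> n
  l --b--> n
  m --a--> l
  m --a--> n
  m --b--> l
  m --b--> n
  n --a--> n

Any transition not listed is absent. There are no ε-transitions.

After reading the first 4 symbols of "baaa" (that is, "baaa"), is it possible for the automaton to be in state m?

No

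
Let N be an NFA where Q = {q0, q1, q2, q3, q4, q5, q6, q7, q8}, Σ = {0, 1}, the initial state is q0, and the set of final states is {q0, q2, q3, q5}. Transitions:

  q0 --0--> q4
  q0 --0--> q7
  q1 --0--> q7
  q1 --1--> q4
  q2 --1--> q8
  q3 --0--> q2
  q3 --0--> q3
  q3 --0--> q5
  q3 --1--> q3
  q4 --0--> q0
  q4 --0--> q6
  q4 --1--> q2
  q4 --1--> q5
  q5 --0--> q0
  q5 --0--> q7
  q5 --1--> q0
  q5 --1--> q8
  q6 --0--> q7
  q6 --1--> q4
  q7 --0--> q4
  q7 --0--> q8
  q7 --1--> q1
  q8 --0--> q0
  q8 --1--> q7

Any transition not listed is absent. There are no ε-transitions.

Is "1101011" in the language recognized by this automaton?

No

Start in {q0}.
Read '1': q0→∅; now ∅.
The set is empty and remains empty for the remaining 6 symbols.
The final set ∅ contains no accepting state.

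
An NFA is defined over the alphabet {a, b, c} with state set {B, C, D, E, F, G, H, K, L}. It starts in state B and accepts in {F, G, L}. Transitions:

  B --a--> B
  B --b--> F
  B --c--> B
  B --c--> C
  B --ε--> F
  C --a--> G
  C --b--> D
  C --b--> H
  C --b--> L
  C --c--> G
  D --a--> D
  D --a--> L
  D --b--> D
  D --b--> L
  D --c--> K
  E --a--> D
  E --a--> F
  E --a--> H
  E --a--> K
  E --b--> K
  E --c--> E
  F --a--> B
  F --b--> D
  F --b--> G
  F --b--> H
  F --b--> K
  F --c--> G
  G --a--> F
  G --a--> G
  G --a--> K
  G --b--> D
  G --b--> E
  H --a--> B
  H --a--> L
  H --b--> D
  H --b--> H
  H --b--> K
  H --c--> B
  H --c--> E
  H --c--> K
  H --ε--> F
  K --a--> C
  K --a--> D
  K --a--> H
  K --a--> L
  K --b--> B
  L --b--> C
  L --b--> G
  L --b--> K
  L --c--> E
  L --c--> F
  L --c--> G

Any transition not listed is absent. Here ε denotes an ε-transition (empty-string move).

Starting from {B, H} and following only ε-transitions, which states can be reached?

{B, F, H}

Begin with {B, H}.
ε-move H → F; add F.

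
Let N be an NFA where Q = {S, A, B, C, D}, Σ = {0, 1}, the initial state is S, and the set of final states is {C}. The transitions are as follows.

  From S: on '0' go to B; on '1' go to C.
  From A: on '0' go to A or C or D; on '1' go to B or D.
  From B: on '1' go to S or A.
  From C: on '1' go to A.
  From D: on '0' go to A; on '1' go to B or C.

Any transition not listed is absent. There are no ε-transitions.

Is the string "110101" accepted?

Start in {S}.
Read '1': {S} → {C}.
Read '1': {C} → {A}.
Read '0': {A} → {A, C, D}.
Read '1': {A, C, D} → {A, B, C, D}.
Read '0': {A, B, C, D} → {A, C, D}.
Read '1': {A, C, D} → {A, B, C, D}.
The final set {A, B, C, D} contains the accepting state C.

Yes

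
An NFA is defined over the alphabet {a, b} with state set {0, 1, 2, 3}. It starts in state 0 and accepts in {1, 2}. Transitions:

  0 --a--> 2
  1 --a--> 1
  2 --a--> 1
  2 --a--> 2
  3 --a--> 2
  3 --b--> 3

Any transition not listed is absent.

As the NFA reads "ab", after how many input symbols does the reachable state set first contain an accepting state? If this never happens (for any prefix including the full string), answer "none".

Start in {0}.
Read 'a': {0} → {2}.
None of the earlier sets intersect F, but {2} does.

1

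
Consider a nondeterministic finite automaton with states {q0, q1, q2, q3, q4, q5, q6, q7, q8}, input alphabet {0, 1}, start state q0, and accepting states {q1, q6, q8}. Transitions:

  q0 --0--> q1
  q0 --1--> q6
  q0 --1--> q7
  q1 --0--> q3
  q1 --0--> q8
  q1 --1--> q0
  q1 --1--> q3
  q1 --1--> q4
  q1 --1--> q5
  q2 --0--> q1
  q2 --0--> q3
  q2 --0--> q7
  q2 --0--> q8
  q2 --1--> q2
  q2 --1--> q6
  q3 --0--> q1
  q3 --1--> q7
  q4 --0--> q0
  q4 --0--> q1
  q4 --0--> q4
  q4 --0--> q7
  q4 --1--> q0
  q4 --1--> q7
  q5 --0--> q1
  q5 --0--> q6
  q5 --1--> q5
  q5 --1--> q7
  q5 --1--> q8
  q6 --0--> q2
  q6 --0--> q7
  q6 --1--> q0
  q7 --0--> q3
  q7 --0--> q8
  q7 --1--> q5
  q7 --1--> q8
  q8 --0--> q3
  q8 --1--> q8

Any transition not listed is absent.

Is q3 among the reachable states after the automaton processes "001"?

No

Start in {q0}.
Read '0': q0→{q1}; now {q1}.
Read '0': q1→{q3, q8}; now {q3, q8}.
Read '1': q3→{q7}, q8→{q8}; now {q7, q8}.
State q3 is not in {q7, q8}.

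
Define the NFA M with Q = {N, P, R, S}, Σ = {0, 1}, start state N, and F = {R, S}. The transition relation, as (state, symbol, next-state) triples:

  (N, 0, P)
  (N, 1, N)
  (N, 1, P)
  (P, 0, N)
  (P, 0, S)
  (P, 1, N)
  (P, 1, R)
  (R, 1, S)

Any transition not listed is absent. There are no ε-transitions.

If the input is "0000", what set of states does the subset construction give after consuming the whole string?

{N, S}

Start in {N}.
Read '0': N→{P}; now {P}.
Read '0': P→{N, S}; now {N, S}.
Read '0': N→{P}, S→∅; now {P}.
Read '0': P→{N, S}; now {N, S}.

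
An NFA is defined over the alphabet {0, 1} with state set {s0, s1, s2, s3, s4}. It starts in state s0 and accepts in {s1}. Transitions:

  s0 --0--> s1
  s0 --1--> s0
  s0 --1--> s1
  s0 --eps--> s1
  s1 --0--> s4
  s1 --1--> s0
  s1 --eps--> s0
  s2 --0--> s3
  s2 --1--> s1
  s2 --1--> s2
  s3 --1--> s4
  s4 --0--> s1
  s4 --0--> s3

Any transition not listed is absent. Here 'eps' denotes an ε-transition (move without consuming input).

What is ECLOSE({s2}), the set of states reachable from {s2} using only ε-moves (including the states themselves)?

{s2}

Begin with {s2}.
No ε-moves leave this set, so the closure equals the set itself.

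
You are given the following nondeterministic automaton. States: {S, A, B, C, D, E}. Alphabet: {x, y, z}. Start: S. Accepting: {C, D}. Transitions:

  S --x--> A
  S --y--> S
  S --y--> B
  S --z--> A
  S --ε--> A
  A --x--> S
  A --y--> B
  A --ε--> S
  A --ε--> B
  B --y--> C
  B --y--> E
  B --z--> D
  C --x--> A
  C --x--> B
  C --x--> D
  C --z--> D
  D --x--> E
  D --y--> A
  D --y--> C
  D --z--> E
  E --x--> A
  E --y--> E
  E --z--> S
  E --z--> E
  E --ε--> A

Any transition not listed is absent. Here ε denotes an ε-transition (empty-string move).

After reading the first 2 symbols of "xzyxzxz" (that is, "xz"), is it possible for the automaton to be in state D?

Yes

Start: ε-closure({S}) = {S, A, B}.
Read 'x': {S, A, B} → {S, A, B}.
Read 'z': {S, A, B} → {S, A, B, D}.
State D is in {S, A, B, D}.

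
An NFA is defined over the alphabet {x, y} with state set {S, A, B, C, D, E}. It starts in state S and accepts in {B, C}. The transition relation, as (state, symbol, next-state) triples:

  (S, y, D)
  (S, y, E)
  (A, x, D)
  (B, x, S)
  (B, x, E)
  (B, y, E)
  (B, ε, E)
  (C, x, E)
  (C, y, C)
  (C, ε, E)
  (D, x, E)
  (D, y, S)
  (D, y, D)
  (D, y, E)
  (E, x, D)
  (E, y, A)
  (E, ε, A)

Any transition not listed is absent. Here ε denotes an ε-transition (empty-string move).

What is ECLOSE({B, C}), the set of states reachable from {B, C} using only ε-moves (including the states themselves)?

{A, B, C, E}

Begin with {B, C}.
ε-move C → E; add E.
ε-move E → A; add A.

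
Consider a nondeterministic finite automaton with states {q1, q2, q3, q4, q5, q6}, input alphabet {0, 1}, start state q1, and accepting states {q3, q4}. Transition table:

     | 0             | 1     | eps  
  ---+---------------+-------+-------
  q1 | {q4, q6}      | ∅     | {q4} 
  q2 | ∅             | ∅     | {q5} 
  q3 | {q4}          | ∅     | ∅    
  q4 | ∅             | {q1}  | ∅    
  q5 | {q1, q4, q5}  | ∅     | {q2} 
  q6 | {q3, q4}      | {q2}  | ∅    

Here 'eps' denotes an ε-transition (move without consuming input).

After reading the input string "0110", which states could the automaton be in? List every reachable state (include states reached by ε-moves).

Start: ε-closure({q1}) = {q1, q4}.
Read '0': {q1, q4} → {q4, q6}.
Read '1': {q4, q6} → {q1, q2, q4, q5}.
Read '1': {q1, q2, q4, q5} → {q1, q4}.
Read '0': {q1, q4} → {q4, q6}.

{q4, q6}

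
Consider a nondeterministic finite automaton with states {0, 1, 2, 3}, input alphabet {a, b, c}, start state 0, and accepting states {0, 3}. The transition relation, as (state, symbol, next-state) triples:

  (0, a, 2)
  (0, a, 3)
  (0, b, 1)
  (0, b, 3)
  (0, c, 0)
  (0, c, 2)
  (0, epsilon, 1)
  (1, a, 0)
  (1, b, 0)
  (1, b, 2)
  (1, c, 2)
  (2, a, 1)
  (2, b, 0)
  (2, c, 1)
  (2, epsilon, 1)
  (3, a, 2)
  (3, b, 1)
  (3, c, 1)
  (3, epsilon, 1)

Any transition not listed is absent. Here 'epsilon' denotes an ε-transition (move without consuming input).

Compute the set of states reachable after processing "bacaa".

{0, 1, 2, 3}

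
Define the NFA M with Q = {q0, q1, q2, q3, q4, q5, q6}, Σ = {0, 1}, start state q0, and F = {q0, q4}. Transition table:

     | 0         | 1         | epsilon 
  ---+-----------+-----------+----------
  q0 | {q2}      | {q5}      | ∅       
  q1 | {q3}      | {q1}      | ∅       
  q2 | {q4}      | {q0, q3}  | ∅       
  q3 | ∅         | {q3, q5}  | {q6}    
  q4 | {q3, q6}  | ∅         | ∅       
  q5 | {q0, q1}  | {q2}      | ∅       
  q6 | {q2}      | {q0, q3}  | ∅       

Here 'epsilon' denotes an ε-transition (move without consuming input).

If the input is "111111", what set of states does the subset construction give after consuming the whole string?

Start in {q0}.
Read '1': q0→{q5}; now {q5}.
Read '1': q5→{q2}; now {q2}.
Read '1': q2→{q0, q3}; union {q0, q3}; ε-closure = {q0, q3, q6}.
Read '1': q0→{q5}, q3→{q3, q5}, q6→{q0, q3}; union {q0, q3, q5}; ε-closure = {q0, q3, q5, q6}.
Read '1': q0→{q5}, q3→{q3, q5}, q5→{q2}, q6→{q0, q3}; union {q0, q2, q3, q5}; ε-closure = {q0, q2, q3, q5, q6}.
Read '1': q0→{q5}, q2→{q0, q3}, q3→{q3, q5}, q5→{q2}, q6→{q0, q3}; union {q0, q2, q3, q5}; ε-closure = {q0, q2, q3, q5, q6}.

{q0, q2, q3, q5, q6}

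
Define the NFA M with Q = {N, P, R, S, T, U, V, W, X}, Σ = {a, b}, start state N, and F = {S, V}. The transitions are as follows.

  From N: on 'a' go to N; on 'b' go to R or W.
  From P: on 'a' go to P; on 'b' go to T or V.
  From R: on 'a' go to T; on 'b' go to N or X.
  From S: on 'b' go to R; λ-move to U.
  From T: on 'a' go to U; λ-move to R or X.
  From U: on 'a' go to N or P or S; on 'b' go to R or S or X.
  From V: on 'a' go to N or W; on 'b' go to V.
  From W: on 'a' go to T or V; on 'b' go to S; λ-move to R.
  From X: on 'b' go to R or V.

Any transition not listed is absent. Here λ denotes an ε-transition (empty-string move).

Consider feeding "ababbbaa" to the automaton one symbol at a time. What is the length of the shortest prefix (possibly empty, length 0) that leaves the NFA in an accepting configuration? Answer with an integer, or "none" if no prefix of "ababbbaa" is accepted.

3

Start in {N}.
Read 'a': N→{N}; now {N}.
Read 'b': N→{R, W}; now {R, W}.
Read 'a': R→{T}, W→{T, V}; union {T, V}; ε-closure = {R, T, V, X}.
None of the earlier sets intersect F, but {R, T, V, X} does.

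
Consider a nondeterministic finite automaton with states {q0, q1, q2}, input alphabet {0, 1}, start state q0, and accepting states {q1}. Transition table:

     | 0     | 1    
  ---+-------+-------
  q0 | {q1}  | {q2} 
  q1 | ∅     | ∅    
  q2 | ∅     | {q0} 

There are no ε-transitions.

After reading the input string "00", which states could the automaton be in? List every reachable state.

Start in {q0}.
Read '0': q0→{q1}; now {q1}.
Read '0': q1→∅; now ∅.

∅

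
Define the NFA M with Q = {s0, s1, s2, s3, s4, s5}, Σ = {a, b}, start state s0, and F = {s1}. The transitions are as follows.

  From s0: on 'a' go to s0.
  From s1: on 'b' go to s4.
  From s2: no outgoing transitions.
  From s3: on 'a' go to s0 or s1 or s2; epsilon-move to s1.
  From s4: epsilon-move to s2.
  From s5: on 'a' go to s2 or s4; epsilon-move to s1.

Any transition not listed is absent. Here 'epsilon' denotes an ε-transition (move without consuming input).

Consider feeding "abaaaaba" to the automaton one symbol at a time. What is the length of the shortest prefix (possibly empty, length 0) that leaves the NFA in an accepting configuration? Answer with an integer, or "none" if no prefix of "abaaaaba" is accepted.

Start in {s0}.
Read 'a': {s0} → {s0}.
Read 'b': {s0} → ∅.
The set is empty and remains empty for the remaining 6 symbols.
No reachable set along the way intersects F.

none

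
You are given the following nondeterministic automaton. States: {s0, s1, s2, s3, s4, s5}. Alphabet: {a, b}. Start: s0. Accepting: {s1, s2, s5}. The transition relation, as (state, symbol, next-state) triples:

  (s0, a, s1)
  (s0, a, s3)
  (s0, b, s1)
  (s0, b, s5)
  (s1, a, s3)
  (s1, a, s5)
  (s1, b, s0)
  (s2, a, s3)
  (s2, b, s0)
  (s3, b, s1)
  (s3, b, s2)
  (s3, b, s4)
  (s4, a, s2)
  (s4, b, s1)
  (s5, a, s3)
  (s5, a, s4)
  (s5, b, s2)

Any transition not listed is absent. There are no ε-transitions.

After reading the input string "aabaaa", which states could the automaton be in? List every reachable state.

Start in {s0}.
Read 'a': s0→{s1, s3}; now {s1, s3}.
Read 'a': s1→{s3, s5}, s3→∅; now {s3, s5}.
Read 'b': s3→{s1, s2, s4}, s5→{s2}; now {s1, s2, s4}.
Read 'a': s1→{s3, s5}, s2→{s3}, s4→{s2}; now {s2, s3, s5}.
Read 'a': s2→{s3}, s3→∅, s5→{s3, s4}; now {s3, s4}.
Read 'a': s3→∅, s4→{s2}; now {s2}.

{s2}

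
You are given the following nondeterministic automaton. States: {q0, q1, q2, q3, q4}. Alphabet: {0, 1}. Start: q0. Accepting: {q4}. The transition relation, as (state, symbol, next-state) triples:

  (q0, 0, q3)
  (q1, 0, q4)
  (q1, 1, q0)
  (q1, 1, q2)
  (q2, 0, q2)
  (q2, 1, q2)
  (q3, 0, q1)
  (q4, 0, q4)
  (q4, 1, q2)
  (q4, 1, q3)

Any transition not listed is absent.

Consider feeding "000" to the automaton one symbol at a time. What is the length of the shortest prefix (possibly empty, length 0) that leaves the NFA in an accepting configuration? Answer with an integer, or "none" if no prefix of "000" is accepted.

3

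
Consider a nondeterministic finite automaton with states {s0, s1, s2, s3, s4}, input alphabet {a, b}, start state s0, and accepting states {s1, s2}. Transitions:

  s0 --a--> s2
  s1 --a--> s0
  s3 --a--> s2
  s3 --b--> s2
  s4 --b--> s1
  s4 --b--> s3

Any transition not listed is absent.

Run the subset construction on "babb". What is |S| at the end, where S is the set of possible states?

0

Start in {s0}.
Read 'b': s0→∅; now ∅.
The set is empty and remains empty for the remaining 3 symbols.
That set has 0 states.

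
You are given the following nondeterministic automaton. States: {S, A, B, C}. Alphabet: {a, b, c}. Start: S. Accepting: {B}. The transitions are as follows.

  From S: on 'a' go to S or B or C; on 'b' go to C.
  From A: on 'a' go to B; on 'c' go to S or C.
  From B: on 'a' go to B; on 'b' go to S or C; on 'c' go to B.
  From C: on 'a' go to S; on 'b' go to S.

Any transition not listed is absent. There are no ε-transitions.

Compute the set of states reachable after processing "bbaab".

{S, C}

Start in {S}.
Read 'b': S→{C}; now {C}.
Read 'b': C→{S}; now {S}.
Read 'a': S→{S, B, C}; now {S, B, C}.
Read 'a': S→{S, B, C}, B→{B}, C→{S}; now {S, B, C}.
Read 'b': S→{C}, B→{S, C}, C→{S}; now {S, C}.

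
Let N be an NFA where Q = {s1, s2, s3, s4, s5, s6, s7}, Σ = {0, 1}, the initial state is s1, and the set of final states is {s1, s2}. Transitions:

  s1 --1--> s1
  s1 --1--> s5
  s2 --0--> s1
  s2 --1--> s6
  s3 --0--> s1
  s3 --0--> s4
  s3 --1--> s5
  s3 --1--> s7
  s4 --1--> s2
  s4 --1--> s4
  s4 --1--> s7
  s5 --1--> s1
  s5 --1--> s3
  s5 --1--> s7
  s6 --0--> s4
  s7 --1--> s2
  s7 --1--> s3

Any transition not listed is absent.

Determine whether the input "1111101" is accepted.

Start in {s1}.
Read '1': s1→{s1, s5}; now {s1, s5}.
Read '1': s1→{s1, s5}, s5→{s1, s3, s7}; now {s1, s3, s5, s7}.
Read '1': s1→{s1, s5}, s3→{s5, s7}, s5→{s1, s3, s7}, s7→{s2, s3}; now {s1, s2, s3, s5, s7}.
Read '1': s1→{s1, s5}, s2→{s6}, s3→{s5, s7}, s5→{s1, s3, s7}, s7→{s2, s3}; now {s1, s2, s3, s5, s6, s7}.
Read '1': s1→{s1, s5}, s2→{s6}, s3→{s5, s7}, s5→{s1, s3, s7}, s6→∅, s7→{s2, s3}; now {s1, s2, s3, s5, s6, s7}.
Read '0': s1→∅, s2→{s1}, s3→{s1, s4}, s5→∅, s6→{s4}, s7→∅; now {s1, s4}.
Read '1': s1→{s1, s5}, s4→{s2, s4, s7}; now {s1, s2, s4, s5, s7}.
The final set {s1, s2, s4, s5, s7} contains the accepting states s1, s2.

Yes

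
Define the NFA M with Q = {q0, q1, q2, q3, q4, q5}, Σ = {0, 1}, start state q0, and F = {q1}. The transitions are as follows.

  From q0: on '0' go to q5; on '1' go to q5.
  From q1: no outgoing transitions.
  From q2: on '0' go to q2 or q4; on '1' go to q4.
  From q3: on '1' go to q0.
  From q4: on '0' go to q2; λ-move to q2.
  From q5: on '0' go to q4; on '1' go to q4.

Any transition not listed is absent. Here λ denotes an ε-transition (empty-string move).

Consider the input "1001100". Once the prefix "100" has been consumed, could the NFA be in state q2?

Yes

Start in {q0}.
Read '1': {q0} → {q5}.
Read '0': {q5} → {q2, q4}.
Read '0': {q2, q4} → {q2, q4}.
State q2 is in {q2, q4}.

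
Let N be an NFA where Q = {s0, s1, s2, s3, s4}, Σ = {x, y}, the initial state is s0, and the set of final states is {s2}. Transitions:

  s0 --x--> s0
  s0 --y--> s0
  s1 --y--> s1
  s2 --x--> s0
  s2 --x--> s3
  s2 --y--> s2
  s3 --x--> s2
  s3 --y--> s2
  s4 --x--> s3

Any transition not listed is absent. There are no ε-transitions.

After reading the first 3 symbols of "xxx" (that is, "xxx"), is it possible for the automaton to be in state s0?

Yes

Start in {s0}.
Read 'x': s0→{s0}; now {s0}.
Read 'x': s0→{s0}; now {s0}.
Read 'x': s0→{s0}; now {s0}.
State s0 is in {s0}.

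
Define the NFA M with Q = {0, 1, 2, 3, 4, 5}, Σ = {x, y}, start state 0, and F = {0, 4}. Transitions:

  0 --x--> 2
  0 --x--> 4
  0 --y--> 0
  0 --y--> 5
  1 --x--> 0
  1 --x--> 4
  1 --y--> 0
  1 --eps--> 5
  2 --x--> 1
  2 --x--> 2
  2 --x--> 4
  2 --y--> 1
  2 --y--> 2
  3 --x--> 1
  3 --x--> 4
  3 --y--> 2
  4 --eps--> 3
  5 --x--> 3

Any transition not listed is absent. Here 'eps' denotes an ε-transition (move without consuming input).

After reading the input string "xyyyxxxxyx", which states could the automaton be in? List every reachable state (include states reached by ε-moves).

{0, 1, 2, 3, 4, 5}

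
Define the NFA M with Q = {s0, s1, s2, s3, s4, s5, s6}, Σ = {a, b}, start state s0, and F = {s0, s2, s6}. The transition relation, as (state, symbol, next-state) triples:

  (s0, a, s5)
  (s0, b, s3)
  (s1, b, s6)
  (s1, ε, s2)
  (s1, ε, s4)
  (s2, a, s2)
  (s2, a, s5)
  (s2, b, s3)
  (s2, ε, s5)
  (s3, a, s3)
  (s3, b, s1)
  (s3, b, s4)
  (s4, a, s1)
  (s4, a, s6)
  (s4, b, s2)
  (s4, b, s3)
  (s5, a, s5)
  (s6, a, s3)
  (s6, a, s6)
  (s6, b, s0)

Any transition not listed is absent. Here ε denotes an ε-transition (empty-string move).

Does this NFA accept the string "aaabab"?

Start in {s0}.
Read 'a': s0→{s5}; now {s5}.
Read 'a': s5→{s5}; now {s5}.
Read 'a': s5→{s5}; now {s5}.
Read 'b': s5→∅; now ∅.
The set is empty and remains empty for the remaining 2 symbols.
The final set ∅ contains no accepting state.

No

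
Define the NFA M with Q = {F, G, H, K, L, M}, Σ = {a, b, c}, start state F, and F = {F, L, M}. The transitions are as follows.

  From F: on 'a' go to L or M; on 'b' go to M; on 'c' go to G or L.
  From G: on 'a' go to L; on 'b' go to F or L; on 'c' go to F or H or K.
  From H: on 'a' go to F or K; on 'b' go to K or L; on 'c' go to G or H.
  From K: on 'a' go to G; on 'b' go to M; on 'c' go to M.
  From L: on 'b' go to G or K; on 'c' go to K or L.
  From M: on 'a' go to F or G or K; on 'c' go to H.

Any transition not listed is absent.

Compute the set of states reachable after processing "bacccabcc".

{F, G, H, K, L, M}

Start in {F}.
Read 'b': F→{M}; now {M}.
Read 'a': M→{F, G, K}; now {F, G, K}.
Read 'c': F→{G, L}, G→{F, H, K}, K→{M}; now {F, G, H, K, L, M}.
Read 'c': F→{G, L}, G→{F, H, K}, H→{G, H}, K→{M}, L→{K, L}, M→{H}; now {F, G, H, K, L, M}.
Read 'c': F→{G, L}, G→{F, H, K}, H→{G, H}, K→{M}, L→{K, L}, M→{H}; now {F, G, H, K, L, M}.
Read 'a': F→{L, M}, G→{L}, H→{F, K}, K→{G}, L→∅, M→{F, G, K}; now {F, G, K, L, M}.
Read 'b': F→{M}, G→{F, L}, K→{M}, L→{G, K}, M→∅; now {F, G, K, L, M}.
Read 'c': F→{G, L}, G→{F, H, K}, K→{M}, L→{K, L}, M→{H}; now {F, G, H, K, L, M}.
Read 'c': F→{G, L}, G→{F, H, K}, H→{G, H}, K→{M}, L→{K, L}, M→{H}; now {F, G, H, K, L, M}.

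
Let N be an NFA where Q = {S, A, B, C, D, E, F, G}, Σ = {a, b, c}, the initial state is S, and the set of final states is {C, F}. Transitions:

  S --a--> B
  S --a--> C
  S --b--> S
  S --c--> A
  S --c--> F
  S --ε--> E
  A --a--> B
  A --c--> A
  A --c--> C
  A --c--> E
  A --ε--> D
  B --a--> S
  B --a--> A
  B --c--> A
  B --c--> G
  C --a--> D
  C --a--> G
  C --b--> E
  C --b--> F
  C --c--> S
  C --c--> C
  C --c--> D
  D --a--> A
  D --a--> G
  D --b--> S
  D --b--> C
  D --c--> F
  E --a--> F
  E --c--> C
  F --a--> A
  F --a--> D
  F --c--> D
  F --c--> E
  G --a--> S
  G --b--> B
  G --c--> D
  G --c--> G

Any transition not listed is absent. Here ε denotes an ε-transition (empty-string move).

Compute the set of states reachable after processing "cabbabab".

Start: ε-closure({S}) = {S, E}.
Read 'c': S→{A, F}, E→{C}; union {A, C, F}; ε-closure = {A, C, D, F}.
Read 'a': A→{B}, C→{D, G}, D→{A, G}, F→{A, D}; now {A, B, D, G}.
Read 'b': A→∅, B→∅, D→{S, C}, G→{B}; union {S, B, C}; ε-closure = {S, B, C, E}.
Read 'b': S→{S}, B→∅, C→{E, F}, E→∅; now {S, E, F}.
Read 'a': S→{B, C}, E→{F}, F→{A, D}; now {A, B, C, D, F}.
Read 'b': A→∅, B→∅, C→{E, F}, D→{S, C}, F→∅; now {S, C, E, F}.
Read 'a': S→{B, C}, C→{D, G}, E→{F}, F→{A, D}; now {A, B, C, D, F, G}.
Read 'b': A→∅, B→∅, C→{E, F}, D→{S, C}, F→∅, G→{B}; now {S, B, C, E, F}.

{S, B, C, E, F}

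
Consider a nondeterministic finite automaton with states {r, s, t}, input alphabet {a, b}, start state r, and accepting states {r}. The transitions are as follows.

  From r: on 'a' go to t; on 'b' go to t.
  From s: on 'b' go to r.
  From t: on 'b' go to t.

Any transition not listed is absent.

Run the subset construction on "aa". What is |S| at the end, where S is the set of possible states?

Start in {r}.
Read 'a': r→{t}; now {t}.
Read 'a': t→∅; now ∅.
That set has 0 states.

0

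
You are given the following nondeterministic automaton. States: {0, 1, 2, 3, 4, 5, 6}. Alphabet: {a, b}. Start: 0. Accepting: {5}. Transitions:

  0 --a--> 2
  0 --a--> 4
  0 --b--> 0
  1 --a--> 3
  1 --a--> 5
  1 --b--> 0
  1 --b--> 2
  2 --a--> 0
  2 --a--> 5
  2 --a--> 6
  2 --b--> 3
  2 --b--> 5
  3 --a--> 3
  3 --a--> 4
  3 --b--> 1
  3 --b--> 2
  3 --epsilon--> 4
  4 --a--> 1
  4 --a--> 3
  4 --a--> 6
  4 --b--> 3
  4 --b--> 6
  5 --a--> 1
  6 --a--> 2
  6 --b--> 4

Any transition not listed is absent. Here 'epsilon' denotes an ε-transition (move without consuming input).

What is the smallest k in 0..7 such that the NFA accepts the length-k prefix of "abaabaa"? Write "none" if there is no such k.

2

Start in {0}.
Read 'a': 0→{2, 4}; now {2, 4}.
Read 'b': 2→{3, 5}, 4→{3, 6}; union {3, 5, 6}; ε-closure = {3, 4, 5, 6}.
None of the earlier sets intersect F, but {3, 4, 5, 6} does.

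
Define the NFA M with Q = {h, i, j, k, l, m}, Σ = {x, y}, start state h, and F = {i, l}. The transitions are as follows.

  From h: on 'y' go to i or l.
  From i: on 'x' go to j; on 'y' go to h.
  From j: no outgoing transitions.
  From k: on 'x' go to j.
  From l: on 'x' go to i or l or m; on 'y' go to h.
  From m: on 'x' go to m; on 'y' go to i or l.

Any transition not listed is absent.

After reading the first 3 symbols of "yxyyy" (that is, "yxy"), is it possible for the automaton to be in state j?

Start in {h}.
Read 'y': h→{i, l}; now {i, l}.
Read 'x': i→{j}, l→{i, l, m}; now {i, j, l, m}.
Read 'y': i→{h}, j→∅, l→{h}, m→{i, l}; now {h, i, l}.
State j is not in {h, i, l}.

No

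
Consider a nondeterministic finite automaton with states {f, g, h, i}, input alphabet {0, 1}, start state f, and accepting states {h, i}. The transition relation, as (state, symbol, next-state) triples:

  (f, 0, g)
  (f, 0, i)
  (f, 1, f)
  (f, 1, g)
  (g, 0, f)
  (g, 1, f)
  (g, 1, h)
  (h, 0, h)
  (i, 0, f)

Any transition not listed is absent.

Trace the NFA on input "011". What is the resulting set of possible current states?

Start in {f}.
Read '0': {f} → {g, i}.
Read '1': {g, i} → {f, h}.
Read '1': {f, h} → {f, g}.

{f, g}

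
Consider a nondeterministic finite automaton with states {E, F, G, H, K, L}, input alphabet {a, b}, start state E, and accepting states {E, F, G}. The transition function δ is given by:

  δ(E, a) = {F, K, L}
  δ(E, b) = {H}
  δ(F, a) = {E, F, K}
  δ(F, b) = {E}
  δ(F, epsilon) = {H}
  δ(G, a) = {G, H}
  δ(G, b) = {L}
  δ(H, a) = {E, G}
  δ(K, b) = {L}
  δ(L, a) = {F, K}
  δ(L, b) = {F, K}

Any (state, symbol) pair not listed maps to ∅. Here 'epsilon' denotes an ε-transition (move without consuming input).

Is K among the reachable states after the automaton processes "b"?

Start in {E}.
Read 'b': E→{H}; now {H}.
State K is not in {H}.

No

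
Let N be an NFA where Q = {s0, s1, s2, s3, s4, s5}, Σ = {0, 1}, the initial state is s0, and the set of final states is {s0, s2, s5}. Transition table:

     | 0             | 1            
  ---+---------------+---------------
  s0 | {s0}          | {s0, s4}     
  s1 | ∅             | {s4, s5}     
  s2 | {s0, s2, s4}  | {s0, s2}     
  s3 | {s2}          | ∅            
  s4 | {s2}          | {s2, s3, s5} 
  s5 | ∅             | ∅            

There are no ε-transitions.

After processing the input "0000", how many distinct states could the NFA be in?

1

Start in {s0}.
Read '0': s0→{s0}; now {s0}.
Read '0': s0→{s0}; now {s0}.
Read '0': s0→{s0}; now {s0}.
Read '0': s0→{s0}; now {s0}.
That set has 1 state.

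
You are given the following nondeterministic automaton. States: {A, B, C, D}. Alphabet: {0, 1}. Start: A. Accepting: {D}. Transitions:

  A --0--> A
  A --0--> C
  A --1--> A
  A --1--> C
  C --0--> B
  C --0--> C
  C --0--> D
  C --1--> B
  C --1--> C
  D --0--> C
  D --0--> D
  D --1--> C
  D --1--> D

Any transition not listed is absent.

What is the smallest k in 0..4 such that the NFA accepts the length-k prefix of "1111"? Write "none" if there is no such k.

none

Start in {A}.
Read '1': A→{A, C}; now {A, C}.
Read '1': A→{A, C}, C→{B, C}; now {A, B, C}.
Read '1': A→{A, C}, B→∅, C→{B, C}; now {A, B, C}.
Read '1': A→{A, C}, B→∅, C→{B, C}; now {A, B, C}.
No reachable set along the way intersects F.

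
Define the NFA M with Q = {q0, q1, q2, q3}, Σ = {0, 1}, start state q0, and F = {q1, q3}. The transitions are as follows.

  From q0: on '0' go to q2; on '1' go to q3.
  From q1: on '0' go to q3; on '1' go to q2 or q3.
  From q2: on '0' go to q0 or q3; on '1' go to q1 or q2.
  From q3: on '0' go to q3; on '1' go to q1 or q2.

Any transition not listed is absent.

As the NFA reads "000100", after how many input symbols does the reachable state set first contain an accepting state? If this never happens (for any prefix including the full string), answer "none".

Start in {q0}.
Read '0': {q0} → {q2}.
Read '0': {q2} → {q0, q3}.
None of the earlier sets intersect F, but {q0, q3} does.

2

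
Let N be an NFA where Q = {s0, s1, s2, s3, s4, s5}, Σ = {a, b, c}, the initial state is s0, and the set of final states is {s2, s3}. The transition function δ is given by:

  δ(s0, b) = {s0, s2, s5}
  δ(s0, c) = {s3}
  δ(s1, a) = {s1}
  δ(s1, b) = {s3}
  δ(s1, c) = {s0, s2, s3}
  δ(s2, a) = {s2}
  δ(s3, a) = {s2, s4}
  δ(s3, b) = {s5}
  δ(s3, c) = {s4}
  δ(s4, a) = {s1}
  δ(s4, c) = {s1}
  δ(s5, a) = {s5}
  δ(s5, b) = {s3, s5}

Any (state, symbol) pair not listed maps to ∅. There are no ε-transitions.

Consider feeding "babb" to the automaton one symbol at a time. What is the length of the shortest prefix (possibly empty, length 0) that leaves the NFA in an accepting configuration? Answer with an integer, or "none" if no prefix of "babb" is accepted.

1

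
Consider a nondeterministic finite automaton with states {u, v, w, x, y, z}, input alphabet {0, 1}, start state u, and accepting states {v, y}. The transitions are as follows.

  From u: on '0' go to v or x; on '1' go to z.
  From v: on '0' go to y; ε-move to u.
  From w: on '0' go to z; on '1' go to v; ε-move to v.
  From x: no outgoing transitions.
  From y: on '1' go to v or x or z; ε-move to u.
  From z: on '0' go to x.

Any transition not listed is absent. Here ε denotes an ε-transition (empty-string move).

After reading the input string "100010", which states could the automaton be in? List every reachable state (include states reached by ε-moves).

∅

Start in {u}.
Read '1': {u} → {z}.
Read '0': {z} → {x}.
Read '0': {x} → ∅.
The set is empty and remains empty for the remaining 3 symbols.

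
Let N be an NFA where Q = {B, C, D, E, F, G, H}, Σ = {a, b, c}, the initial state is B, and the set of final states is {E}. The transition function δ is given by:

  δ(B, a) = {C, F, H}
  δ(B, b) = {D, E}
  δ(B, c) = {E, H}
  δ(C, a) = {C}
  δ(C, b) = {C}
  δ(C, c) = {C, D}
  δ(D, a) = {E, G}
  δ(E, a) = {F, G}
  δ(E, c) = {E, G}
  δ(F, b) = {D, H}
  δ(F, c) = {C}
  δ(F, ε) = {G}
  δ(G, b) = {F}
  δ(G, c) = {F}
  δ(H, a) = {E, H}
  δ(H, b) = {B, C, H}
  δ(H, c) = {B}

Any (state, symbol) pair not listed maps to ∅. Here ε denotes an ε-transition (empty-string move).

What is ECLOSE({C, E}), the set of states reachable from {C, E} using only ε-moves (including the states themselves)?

{C, E}

Begin with {C, E}.
No ε-moves leave this set, so the closure equals the set itself.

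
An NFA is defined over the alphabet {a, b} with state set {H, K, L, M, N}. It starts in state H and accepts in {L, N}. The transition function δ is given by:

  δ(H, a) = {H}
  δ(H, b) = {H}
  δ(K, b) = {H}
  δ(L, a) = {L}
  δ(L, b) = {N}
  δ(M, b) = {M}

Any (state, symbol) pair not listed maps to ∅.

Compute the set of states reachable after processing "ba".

{H}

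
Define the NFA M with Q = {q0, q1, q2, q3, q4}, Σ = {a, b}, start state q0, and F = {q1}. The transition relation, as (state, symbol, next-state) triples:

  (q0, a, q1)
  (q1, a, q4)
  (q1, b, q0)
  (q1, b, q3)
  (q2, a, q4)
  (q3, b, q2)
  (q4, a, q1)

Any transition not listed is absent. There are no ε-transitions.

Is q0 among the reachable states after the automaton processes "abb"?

No

Start in {q0}.
Read 'a': q0→{q1}; now {q1}.
Read 'b': q1→{q0, q3}; now {q0, q3}.
Read 'b': q0→∅, q3→{q2}; now {q2}.
State q0 is not in {q2}.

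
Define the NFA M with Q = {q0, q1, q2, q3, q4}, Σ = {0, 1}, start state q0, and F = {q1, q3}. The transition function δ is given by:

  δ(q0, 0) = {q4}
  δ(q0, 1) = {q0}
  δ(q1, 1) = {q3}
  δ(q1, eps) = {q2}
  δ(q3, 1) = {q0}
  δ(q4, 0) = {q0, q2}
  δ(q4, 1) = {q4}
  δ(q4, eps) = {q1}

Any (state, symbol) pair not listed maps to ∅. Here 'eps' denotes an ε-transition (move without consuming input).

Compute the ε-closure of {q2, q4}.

{q1, q2, q4}

Begin with {q2, q4}.
ε-move q4 → q1; add q1.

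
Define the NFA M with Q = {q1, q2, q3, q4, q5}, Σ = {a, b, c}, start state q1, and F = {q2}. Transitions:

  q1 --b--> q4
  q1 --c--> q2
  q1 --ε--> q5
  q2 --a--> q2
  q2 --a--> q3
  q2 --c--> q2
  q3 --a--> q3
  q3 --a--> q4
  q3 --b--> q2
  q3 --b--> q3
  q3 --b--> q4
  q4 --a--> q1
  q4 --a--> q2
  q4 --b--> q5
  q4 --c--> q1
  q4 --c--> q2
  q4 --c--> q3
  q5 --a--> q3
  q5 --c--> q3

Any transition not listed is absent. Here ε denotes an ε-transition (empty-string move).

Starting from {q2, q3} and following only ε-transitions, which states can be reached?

{q2, q3}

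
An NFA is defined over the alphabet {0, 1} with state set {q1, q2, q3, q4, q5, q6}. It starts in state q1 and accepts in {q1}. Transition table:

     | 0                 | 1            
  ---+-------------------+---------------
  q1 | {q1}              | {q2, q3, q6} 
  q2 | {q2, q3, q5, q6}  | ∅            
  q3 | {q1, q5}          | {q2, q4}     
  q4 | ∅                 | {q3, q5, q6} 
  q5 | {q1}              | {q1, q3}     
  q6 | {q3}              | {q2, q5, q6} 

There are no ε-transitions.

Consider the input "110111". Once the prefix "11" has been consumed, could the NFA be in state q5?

Yes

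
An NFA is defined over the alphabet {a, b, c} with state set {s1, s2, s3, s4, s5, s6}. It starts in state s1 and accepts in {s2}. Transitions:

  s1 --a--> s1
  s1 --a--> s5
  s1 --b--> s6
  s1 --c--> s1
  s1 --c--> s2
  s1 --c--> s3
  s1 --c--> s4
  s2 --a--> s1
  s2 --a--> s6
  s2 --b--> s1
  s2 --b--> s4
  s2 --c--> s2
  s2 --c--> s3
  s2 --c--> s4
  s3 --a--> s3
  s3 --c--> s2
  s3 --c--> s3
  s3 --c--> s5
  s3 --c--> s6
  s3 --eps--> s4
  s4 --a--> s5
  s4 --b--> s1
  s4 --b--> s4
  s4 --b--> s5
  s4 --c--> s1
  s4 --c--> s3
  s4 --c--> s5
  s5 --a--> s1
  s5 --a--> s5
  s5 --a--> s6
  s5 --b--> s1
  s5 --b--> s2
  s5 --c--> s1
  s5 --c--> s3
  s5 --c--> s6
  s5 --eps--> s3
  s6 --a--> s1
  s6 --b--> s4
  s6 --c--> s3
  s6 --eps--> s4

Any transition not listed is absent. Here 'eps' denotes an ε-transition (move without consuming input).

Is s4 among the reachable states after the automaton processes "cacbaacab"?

Yes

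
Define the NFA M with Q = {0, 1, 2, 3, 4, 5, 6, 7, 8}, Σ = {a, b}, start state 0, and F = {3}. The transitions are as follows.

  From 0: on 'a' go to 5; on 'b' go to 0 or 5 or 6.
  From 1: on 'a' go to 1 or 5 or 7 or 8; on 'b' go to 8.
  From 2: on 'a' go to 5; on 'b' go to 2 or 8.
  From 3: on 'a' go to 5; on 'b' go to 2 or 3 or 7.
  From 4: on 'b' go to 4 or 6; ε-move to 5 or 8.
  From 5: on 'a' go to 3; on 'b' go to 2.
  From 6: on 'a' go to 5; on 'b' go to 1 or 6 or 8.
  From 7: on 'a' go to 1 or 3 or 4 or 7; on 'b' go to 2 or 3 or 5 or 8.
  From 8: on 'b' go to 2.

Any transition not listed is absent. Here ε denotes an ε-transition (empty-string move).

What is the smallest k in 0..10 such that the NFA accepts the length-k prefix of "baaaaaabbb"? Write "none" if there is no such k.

2

Start in {0}.
Read 'b': 0→{0, 5, 6}; now {0, 5, 6}.
Read 'a': 0→{5}, 5→{3}, 6→{5}; now {3, 5}.
None of the earlier sets intersect F, but {3, 5} does.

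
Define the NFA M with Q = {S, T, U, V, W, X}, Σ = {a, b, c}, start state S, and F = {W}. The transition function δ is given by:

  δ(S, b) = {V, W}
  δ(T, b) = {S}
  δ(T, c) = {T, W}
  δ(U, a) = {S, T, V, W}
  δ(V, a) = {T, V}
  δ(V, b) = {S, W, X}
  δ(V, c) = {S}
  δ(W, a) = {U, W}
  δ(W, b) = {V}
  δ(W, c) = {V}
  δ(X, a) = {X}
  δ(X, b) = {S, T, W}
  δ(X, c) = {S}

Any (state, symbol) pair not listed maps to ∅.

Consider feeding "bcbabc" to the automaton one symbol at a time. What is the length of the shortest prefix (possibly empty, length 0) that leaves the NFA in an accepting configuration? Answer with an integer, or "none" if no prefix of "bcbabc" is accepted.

1

Start in {S}.
Read 'b': S→{V, W}; now {V, W}.
None of the earlier sets intersect F, but {V, W} does.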